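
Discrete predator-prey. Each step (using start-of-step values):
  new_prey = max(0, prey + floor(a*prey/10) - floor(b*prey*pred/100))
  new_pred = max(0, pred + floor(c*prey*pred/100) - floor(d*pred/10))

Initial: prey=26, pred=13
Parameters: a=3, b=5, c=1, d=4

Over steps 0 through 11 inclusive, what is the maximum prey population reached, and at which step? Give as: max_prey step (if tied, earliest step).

Step 1: prey: 26+7-16=17; pred: 13+3-5=11
Step 2: prey: 17+5-9=13; pred: 11+1-4=8
Step 3: prey: 13+3-5=11; pred: 8+1-3=6
Step 4: prey: 11+3-3=11; pred: 6+0-2=4
Step 5: prey: 11+3-2=12; pred: 4+0-1=3
Step 6: prey: 12+3-1=14; pred: 3+0-1=2
Step 7: prey: 14+4-1=17; pred: 2+0-0=2
Step 8: prey: 17+5-1=21; pred: 2+0-0=2
Step 9: prey: 21+6-2=25; pred: 2+0-0=2
Step 10: prey: 25+7-2=30; pred: 2+0-0=2
Step 11: prey: 30+9-3=36; pred: 2+0-0=2
Max prey = 36 at step 11

Answer: 36 11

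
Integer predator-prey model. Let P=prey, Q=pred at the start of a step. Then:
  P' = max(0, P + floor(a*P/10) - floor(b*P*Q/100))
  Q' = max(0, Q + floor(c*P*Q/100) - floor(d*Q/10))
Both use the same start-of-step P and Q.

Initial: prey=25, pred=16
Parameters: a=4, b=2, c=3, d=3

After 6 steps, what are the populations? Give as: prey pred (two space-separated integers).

Answer: 0 40

Derivation:
Step 1: prey: 25+10-8=27; pred: 16+12-4=24
Step 2: prey: 27+10-12=25; pred: 24+19-7=36
Step 3: prey: 25+10-18=17; pred: 36+27-10=53
Step 4: prey: 17+6-18=5; pred: 53+27-15=65
Step 5: prey: 5+2-6=1; pred: 65+9-19=55
Step 6: prey: 1+0-1=0; pred: 55+1-16=40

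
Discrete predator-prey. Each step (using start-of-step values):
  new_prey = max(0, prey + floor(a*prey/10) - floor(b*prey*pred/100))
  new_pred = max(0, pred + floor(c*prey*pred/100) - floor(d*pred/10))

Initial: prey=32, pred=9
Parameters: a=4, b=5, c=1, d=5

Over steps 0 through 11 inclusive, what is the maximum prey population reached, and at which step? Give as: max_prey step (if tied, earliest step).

Answer: 134 10

Derivation:
Step 1: prey: 32+12-14=30; pred: 9+2-4=7
Step 2: prey: 30+12-10=32; pred: 7+2-3=6
Step 3: prey: 32+12-9=35; pred: 6+1-3=4
Step 4: prey: 35+14-7=42; pred: 4+1-2=3
Step 5: prey: 42+16-6=52; pred: 3+1-1=3
Step 6: prey: 52+20-7=65; pred: 3+1-1=3
Step 7: prey: 65+26-9=82; pred: 3+1-1=3
Step 8: prey: 82+32-12=102; pred: 3+2-1=4
Step 9: prey: 102+40-20=122; pred: 4+4-2=6
Step 10: prey: 122+48-36=134; pred: 6+7-3=10
Step 11: prey: 134+53-67=120; pred: 10+13-5=18
Max prey = 134 at step 10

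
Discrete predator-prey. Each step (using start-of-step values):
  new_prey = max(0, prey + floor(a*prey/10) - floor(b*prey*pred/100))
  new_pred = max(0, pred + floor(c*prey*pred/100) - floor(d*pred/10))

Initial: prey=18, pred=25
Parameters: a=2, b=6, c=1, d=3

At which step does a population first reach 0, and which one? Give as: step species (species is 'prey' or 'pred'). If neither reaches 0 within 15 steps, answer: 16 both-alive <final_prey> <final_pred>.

Step 1: prey: 18+3-27=0; pred: 25+4-7=22
First extinction: prey at step 1

Answer: 1 prey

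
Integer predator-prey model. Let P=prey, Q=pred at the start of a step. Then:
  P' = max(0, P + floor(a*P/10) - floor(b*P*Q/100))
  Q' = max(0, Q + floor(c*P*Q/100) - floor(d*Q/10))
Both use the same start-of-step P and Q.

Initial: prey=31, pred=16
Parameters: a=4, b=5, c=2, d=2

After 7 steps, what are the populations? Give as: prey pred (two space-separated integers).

Answer: 0 11

Derivation:
Step 1: prey: 31+12-24=19; pred: 16+9-3=22
Step 2: prey: 19+7-20=6; pred: 22+8-4=26
Step 3: prey: 6+2-7=1; pred: 26+3-5=24
Step 4: prey: 1+0-1=0; pred: 24+0-4=20
Step 5: prey: 0+0-0=0; pred: 20+0-4=16
Step 6: prey: 0+0-0=0; pred: 16+0-3=13
Step 7: prey: 0+0-0=0; pred: 13+0-2=11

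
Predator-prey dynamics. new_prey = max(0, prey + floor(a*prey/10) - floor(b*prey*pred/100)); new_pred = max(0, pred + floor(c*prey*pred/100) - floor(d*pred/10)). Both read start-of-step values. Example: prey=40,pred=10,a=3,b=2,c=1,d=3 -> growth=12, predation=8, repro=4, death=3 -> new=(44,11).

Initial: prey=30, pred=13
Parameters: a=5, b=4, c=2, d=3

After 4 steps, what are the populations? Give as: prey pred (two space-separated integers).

Step 1: prey: 30+15-15=30; pred: 13+7-3=17
Step 2: prey: 30+15-20=25; pred: 17+10-5=22
Step 3: prey: 25+12-22=15; pred: 22+11-6=27
Step 4: prey: 15+7-16=6; pred: 27+8-8=27

Answer: 6 27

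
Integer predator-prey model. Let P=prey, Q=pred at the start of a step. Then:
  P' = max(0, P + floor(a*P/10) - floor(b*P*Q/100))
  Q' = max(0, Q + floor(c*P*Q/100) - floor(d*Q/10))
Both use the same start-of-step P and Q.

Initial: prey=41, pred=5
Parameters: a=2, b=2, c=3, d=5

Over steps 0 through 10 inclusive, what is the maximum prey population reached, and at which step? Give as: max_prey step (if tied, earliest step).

Step 1: prey: 41+8-4=45; pred: 5+6-2=9
Step 2: prey: 45+9-8=46; pred: 9+12-4=17
Step 3: prey: 46+9-15=40; pred: 17+23-8=32
Step 4: prey: 40+8-25=23; pred: 32+38-16=54
Step 5: prey: 23+4-24=3; pred: 54+37-27=64
Step 6: prey: 3+0-3=0; pred: 64+5-32=37
Step 7: prey: 0+0-0=0; pred: 37+0-18=19
Step 8: prey: 0+0-0=0; pred: 19+0-9=10
Step 9: prey: 0+0-0=0; pred: 10+0-5=5
Step 10: prey: 0+0-0=0; pred: 5+0-2=3
Max prey = 46 at step 2

Answer: 46 2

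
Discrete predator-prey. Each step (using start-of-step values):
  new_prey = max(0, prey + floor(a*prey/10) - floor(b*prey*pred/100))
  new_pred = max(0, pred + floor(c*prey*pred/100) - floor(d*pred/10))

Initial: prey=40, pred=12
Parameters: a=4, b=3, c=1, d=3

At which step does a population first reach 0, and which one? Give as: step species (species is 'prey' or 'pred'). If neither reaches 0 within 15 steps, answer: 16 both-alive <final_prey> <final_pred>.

Step 1: prey: 40+16-14=42; pred: 12+4-3=13
Step 2: prey: 42+16-16=42; pred: 13+5-3=15
Step 3: prey: 42+16-18=40; pred: 15+6-4=17
Step 4: prey: 40+16-20=36; pred: 17+6-5=18
Step 5: prey: 36+14-19=31; pred: 18+6-5=19
Step 6: prey: 31+12-17=26; pred: 19+5-5=19
Step 7: prey: 26+10-14=22; pred: 19+4-5=18
Step 8: prey: 22+8-11=19; pred: 18+3-5=16
Step 9: prey: 19+7-9=17; pred: 16+3-4=15
Step 10: prey: 17+6-7=16; pred: 15+2-4=13
Step 11: prey: 16+6-6=16; pred: 13+2-3=12
Step 12: prey: 16+6-5=17; pred: 12+1-3=10
Step 13: prey: 17+6-5=18; pred: 10+1-3=8
Step 14: prey: 18+7-4=21; pred: 8+1-2=7
Step 15: prey: 21+8-4=25; pred: 7+1-2=6
No extinction within 15 steps

Answer: 16 both-alive 25 6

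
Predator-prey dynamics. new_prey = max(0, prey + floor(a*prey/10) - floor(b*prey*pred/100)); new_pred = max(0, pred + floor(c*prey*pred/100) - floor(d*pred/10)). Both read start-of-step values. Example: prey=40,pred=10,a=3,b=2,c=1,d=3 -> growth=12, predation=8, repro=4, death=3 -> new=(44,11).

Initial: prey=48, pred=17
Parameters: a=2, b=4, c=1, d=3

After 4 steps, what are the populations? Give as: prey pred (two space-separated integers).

Answer: 3 11

Derivation:
Step 1: prey: 48+9-32=25; pred: 17+8-5=20
Step 2: prey: 25+5-20=10; pred: 20+5-6=19
Step 3: prey: 10+2-7=5; pred: 19+1-5=15
Step 4: prey: 5+1-3=3; pred: 15+0-4=11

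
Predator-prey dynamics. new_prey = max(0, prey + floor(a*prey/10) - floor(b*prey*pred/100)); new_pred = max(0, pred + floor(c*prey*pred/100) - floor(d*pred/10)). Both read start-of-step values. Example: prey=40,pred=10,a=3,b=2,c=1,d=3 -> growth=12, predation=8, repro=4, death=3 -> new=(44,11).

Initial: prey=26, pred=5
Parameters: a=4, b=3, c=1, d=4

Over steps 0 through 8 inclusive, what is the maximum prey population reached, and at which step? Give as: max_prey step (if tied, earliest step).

Step 1: prey: 26+10-3=33; pred: 5+1-2=4
Step 2: prey: 33+13-3=43; pred: 4+1-1=4
Step 3: prey: 43+17-5=55; pred: 4+1-1=4
Step 4: prey: 55+22-6=71; pred: 4+2-1=5
Step 5: prey: 71+28-10=89; pred: 5+3-2=6
Step 6: prey: 89+35-16=108; pred: 6+5-2=9
Step 7: prey: 108+43-29=122; pred: 9+9-3=15
Step 8: prey: 122+48-54=116; pred: 15+18-6=27
Max prey = 122 at step 7

Answer: 122 7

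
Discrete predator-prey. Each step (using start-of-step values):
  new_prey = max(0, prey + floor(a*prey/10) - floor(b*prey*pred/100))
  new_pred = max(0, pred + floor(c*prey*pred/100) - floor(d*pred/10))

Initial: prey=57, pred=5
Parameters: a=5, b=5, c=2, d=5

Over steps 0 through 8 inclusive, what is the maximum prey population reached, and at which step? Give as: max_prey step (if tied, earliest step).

Answer: 78 2

Derivation:
Step 1: prey: 57+28-14=71; pred: 5+5-2=8
Step 2: prey: 71+35-28=78; pred: 8+11-4=15
Step 3: prey: 78+39-58=59; pred: 15+23-7=31
Step 4: prey: 59+29-91=0; pred: 31+36-15=52
Step 5: prey: 0+0-0=0; pred: 52+0-26=26
Step 6: prey: 0+0-0=0; pred: 26+0-13=13
Step 7: prey: 0+0-0=0; pred: 13+0-6=7
Step 8: prey: 0+0-0=0; pred: 7+0-3=4
Max prey = 78 at step 2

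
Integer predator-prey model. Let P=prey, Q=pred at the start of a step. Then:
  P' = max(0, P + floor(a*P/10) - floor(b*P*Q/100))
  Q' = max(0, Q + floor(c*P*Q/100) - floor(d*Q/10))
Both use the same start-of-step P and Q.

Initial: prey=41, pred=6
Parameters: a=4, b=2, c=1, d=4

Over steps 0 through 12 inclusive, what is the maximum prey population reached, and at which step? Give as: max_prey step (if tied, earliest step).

Step 1: prey: 41+16-4=53; pred: 6+2-2=6
Step 2: prey: 53+21-6=68; pred: 6+3-2=7
Step 3: prey: 68+27-9=86; pred: 7+4-2=9
Step 4: prey: 86+34-15=105; pred: 9+7-3=13
Step 5: prey: 105+42-27=120; pred: 13+13-5=21
Step 6: prey: 120+48-50=118; pred: 21+25-8=38
Step 7: prey: 118+47-89=76; pred: 38+44-15=67
Step 8: prey: 76+30-101=5; pred: 67+50-26=91
Step 9: prey: 5+2-9=0; pred: 91+4-36=59
Step 10: prey: 0+0-0=0; pred: 59+0-23=36
Step 11: prey: 0+0-0=0; pred: 36+0-14=22
Step 12: prey: 0+0-0=0; pred: 22+0-8=14
Max prey = 120 at step 5

Answer: 120 5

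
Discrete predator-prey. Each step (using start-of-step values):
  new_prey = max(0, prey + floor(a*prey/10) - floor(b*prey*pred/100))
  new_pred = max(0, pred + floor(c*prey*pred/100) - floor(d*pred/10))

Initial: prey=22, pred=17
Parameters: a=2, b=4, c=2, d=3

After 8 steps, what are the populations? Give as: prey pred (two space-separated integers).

Answer: 2 3

Derivation:
Step 1: prey: 22+4-14=12; pred: 17+7-5=19
Step 2: prey: 12+2-9=5; pred: 19+4-5=18
Step 3: prey: 5+1-3=3; pred: 18+1-5=14
Step 4: prey: 3+0-1=2; pred: 14+0-4=10
Step 5: prey: 2+0-0=2; pred: 10+0-3=7
Step 6: prey: 2+0-0=2; pred: 7+0-2=5
Step 7: prey: 2+0-0=2; pred: 5+0-1=4
Step 8: prey: 2+0-0=2; pred: 4+0-1=3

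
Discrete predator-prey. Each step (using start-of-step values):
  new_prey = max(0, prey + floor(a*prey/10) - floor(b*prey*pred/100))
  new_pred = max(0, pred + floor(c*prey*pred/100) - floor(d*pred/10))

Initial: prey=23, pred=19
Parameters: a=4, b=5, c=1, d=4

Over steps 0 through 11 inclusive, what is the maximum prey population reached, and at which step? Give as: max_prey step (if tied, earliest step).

Step 1: prey: 23+9-21=11; pred: 19+4-7=16
Step 2: prey: 11+4-8=7; pred: 16+1-6=11
Step 3: prey: 7+2-3=6; pred: 11+0-4=7
Step 4: prey: 6+2-2=6; pred: 7+0-2=5
Step 5: prey: 6+2-1=7; pred: 5+0-2=3
Step 6: prey: 7+2-1=8; pred: 3+0-1=2
Step 7: prey: 8+3-0=11; pred: 2+0-0=2
Step 8: prey: 11+4-1=14; pred: 2+0-0=2
Step 9: prey: 14+5-1=18; pred: 2+0-0=2
Step 10: prey: 18+7-1=24; pred: 2+0-0=2
Step 11: prey: 24+9-2=31; pred: 2+0-0=2
Max prey = 31 at step 11

Answer: 31 11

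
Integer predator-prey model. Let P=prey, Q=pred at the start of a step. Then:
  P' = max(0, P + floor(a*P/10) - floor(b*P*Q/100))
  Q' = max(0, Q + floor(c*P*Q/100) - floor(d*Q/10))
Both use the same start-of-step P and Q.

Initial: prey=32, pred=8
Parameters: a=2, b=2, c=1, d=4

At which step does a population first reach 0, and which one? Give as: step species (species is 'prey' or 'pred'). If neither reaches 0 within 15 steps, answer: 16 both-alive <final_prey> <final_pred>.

Answer: 16 both-alive 47 16

Derivation:
Step 1: prey: 32+6-5=33; pred: 8+2-3=7
Step 2: prey: 33+6-4=35; pred: 7+2-2=7
Step 3: prey: 35+7-4=38; pred: 7+2-2=7
Step 4: prey: 38+7-5=40; pred: 7+2-2=7
Step 5: prey: 40+8-5=43; pred: 7+2-2=7
Step 6: prey: 43+8-6=45; pred: 7+3-2=8
Step 7: prey: 45+9-7=47; pred: 8+3-3=8
Step 8: prey: 47+9-7=49; pred: 8+3-3=8
Step 9: prey: 49+9-7=51; pred: 8+3-3=8
Step 10: prey: 51+10-8=53; pred: 8+4-3=9
Step 11: prey: 53+10-9=54; pred: 9+4-3=10
Step 12: prey: 54+10-10=54; pred: 10+5-4=11
Step 13: prey: 54+10-11=53; pred: 11+5-4=12
Step 14: prey: 53+10-12=51; pred: 12+6-4=14
Step 15: prey: 51+10-14=47; pred: 14+7-5=16
No extinction within 15 steps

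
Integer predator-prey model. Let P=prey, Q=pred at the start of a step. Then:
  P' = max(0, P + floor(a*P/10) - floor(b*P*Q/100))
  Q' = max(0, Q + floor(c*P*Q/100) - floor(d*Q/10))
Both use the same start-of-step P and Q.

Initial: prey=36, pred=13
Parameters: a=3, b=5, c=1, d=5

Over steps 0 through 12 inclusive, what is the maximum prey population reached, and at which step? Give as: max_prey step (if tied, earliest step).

Answer: 82 12

Derivation:
Step 1: prey: 36+10-23=23; pred: 13+4-6=11
Step 2: prey: 23+6-12=17; pred: 11+2-5=8
Step 3: prey: 17+5-6=16; pred: 8+1-4=5
Step 4: prey: 16+4-4=16; pred: 5+0-2=3
Step 5: prey: 16+4-2=18; pred: 3+0-1=2
Step 6: prey: 18+5-1=22; pred: 2+0-1=1
Step 7: prey: 22+6-1=27; pred: 1+0-0=1
Step 8: prey: 27+8-1=34; pred: 1+0-0=1
Step 9: prey: 34+10-1=43; pred: 1+0-0=1
Step 10: prey: 43+12-2=53; pred: 1+0-0=1
Step 11: prey: 53+15-2=66; pred: 1+0-0=1
Step 12: prey: 66+19-3=82; pred: 1+0-0=1
Max prey = 82 at step 12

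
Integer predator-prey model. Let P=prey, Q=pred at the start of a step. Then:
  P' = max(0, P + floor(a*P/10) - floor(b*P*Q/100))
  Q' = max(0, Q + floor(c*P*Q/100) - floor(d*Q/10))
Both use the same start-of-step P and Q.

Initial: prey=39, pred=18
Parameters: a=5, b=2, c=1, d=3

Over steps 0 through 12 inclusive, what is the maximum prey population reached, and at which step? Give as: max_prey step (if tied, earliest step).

Answer: 52 3

Derivation:
Step 1: prey: 39+19-14=44; pred: 18+7-5=20
Step 2: prey: 44+22-17=49; pred: 20+8-6=22
Step 3: prey: 49+24-21=52; pred: 22+10-6=26
Step 4: prey: 52+26-27=51; pred: 26+13-7=32
Step 5: prey: 51+25-32=44; pred: 32+16-9=39
Step 6: prey: 44+22-34=32; pred: 39+17-11=45
Step 7: prey: 32+16-28=20; pred: 45+14-13=46
Step 8: prey: 20+10-18=12; pred: 46+9-13=42
Step 9: prey: 12+6-10=8; pred: 42+5-12=35
Step 10: prey: 8+4-5=7; pred: 35+2-10=27
Step 11: prey: 7+3-3=7; pred: 27+1-8=20
Step 12: prey: 7+3-2=8; pred: 20+1-6=15
Max prey = 52 at step 3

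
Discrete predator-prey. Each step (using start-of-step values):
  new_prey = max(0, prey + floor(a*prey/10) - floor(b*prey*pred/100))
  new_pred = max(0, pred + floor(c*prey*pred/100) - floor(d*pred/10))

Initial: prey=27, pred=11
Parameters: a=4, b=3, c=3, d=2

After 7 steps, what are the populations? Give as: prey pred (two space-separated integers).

Step 1: prey: 27+10-8=29; pred: 11+8-2=17
Step 2: prey: 29+11-14=26; pred: 17+14-3=28
Step 3: prey: 26+10-21=15; pred: 28+21-5=44
Step 4: prey: 15+6-19=2; pred: 44+19-8=55
Step 5: prey: 2+0-3=0; pred: 55+3-11=47
Step 6: prey: 0+0-0=0; pred: 47+0-9=38
Step 7: prey: 0+0-0=0; pred: 38+0-7=31

Answer: 0 31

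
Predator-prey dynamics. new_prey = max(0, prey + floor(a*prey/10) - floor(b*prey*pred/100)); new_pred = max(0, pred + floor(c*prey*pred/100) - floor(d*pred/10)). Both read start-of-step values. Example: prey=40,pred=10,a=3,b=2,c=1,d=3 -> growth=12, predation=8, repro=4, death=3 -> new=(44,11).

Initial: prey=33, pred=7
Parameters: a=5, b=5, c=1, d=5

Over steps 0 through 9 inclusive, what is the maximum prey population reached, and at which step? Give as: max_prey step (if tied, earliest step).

Answer: 120 7

Derivation:
Step 1: prey: 33+16-11=38; pred: 7+2-3=6
Step 2: prey: 38+19-11=46; pred: 6+2-3=5
Step 3: prey: 46+23-11=58; pred: 5+2-2=5
Step 4: prey: 58+29-14=73; pred: 5+2-2=5
Step 5: prey: 73+36-18=91; pred: 5+3-2=6
Step 6: prey: 91+45-27=109; pred: 6+5-3=8
Step 7: prey: 109+54-43=120; pred: 8+8-4=12
Step 8: prey: 120+60-72=108; pred: 12+14-6=20
Step 9: prey: 108+54-108=54; pred: 20+21-10=31
Max prey = 120 at step 7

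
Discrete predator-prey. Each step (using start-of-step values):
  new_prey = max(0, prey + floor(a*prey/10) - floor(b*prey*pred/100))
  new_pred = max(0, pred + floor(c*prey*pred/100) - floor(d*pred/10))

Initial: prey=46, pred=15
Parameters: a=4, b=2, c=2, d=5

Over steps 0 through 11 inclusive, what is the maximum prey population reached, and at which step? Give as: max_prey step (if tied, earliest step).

Answer: 51 1

Derivation:
Step 1: prey: 46+18-13=51; pred: 15+13-7=21
Step 2: prey: 51+20-21=50; pred: 21+21-10=32
Step 3: prey: 50+20-32=38; pred: 32+32-16=48
Step 4: prey: 38+15-36=17; pred: 48+36-24=60
Step 5: prey: 17+6-20=3; pred: 60+20-30=50
Step 6: prey: 3+1-3=1; pred: 50+3-25=28
Step 7: prey: 1+0-0=1; pred: 28+0-14=14
Step 8: prey: 1+0-0=1; pred: 14+0-7=7
Step 9: prey: 1+0-0=1; pred: 7+0-3=4
Step 10: prey: 1+0-0=1; pred: 4+0-2=2
Step 11: prey: 1+0-0=1; pred: 2+0-1=1
Max prey = 51 at step 1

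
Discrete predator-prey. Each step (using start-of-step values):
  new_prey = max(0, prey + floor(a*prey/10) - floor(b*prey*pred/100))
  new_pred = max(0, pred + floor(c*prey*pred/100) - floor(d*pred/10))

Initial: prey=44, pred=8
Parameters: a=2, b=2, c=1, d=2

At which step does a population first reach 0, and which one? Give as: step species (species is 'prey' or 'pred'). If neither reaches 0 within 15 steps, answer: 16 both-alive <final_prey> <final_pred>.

Answer: 16 both-alive 5 8

Derivation:
Step 1: prey: 44+8-7=45; pred: 8+3-1=10
Step 2: prey: 45+9-9=45; pred: 10+4-2=12
Step 3: prey: 45+9-10=44; pred: 12+5-2=15
Step 4: prey: 44+8-13=39; pred: 15+6-3=18
Step 5: prey: 39+7-14=32; pred: 18+7-3=22
Step 6: prey: 32+6-14=24; pred: 22+7-4=25
Step 7: prey: 24+4-12=16; pred: 25+6-5=26
Step 8: prey: 16+3-8=11; pred: 26+4-5=25
Step 9: prey: 11+2-5=8; pred: 25+2-5=22
Step 10: prey: 8+1-3=6; pred: 22+1-4=19
Step 11: prey: 6+1-2=5; pred: 19+1-3=17
Step 12: prey: 5+1-1=5; pred: 17+0-3=14
Step 13: prey: 5+1-1=5; pred: 14+0-2=12
Step 14: prey: 5+1-1=5; pred: 12+0-2=10
Step 15: prey: 5+1-1=5; pred: 10+0-2=8
No extinction within 15 steps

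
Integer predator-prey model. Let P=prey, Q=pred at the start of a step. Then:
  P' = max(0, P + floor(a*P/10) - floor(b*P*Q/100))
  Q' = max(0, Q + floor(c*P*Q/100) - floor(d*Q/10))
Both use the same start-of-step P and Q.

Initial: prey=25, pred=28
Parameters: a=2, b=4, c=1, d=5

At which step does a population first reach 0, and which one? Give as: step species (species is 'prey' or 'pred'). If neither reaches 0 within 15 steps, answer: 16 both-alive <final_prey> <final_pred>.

Step 1: prey: 25+5-28=2; pred: 28+7-14=21
Step 2: prey: 2+0-1=1; pred: 21+0-10=11
Step 3: prey: 1+0-0=1; pred: 11+0-5=6
Step 4: prey: 1+0-0=1; pred: 6+0-3=3
Step 5: prey: 1+0-0=1; pred: 3+0-1=2
Step 6: prey: 1+0-0=1; pred: 2+0-1=1
Step 7: prey: 1+0-0=1; pred: 1+0-0=1
Steps 8-15: state stable at prey=1, pred=1 (no change)
No extinction within 15 steps

Answer: 16 both-alive 1 1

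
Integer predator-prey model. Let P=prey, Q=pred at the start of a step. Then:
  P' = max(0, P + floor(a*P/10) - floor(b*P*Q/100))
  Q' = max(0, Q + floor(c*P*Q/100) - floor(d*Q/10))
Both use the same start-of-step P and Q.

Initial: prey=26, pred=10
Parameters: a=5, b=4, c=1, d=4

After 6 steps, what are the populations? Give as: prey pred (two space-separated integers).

Step 1: prey: 26+13-10=29; pred: 10+2-4=8
Step 2: prey: 29+14-9=34; pred: 8+2-3=7
Step 3: prey: 34+17-9=42; pred: 7+2-2=7
Step 4: prey: 42+21-11=52; pred: 7+2-2=7
Step 5: prey: 52+26-14=64; pred: 7+3-2=8
Step 6: prey: 64+32-20=76; pred: 8+5-3=10

Answer: 76 10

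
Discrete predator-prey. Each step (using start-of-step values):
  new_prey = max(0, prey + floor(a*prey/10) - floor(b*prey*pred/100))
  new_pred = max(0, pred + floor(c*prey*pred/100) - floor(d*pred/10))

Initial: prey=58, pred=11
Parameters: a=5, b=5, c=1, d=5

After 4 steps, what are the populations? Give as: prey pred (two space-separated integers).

Answer: 42 11

Derivation:
Step 1: prey: 58+29-31=56; pred: 11+6-5=12
Step 2: prey: 56+28-33=51; pred: 12+6-6=12
Step 3: prey: 51+25-30=46; pred: 12+6-6=12
Step 4: prey: 46+23-27=42; pred: 12+5-6=11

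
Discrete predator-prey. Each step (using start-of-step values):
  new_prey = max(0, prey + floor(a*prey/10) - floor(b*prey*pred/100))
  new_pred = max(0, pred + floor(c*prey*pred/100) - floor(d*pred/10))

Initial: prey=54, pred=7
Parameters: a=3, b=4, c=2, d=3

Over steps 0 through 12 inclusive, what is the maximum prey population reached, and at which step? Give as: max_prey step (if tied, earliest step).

Answer: 55 1

Derivation:
Step 1: prey: 54+16-15=55; pred: 7+7-2=12
Step 2: prey: 55+16-26=45; pred: 12+13-3=22
Step 3: prey: 45+13-39=19; pred: 22+19-6=35
Step 4: prey: 19+5-26=0; pred: 35+13-10=38
Step 5: prey: 0+0-0=0; pred: 38+0-11=27
Step 6: prey: 0+0-0=0; pred: 27+0-8=19
Step 7: prey: 0+0-0=0; pred: 19+0-5=14
Step 8: prey: 0+0-0=0; pred: 14+0-4=10
Step 9: prey: 0+0-0=0; pred: 10+0-3=7
Step 10: prey: 0+0-0=0; pred: 7+0-2=5
Step 11: prey: 0+0-0=0; pred: 5+0-1=4
Step 12: prey: 0+0-0=0; pred: 4+0-1=3
Max prey = 55 at step 1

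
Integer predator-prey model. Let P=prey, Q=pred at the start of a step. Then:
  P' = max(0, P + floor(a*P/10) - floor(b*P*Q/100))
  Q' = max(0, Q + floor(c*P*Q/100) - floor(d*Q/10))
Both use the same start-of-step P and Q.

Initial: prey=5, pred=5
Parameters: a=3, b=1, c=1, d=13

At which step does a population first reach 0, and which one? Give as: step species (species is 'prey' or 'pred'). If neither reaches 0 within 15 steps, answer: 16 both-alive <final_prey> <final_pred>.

Answer: 1 pred

Derivation:
Step 1: prey: 5+1-0=6; pred: 5+0-6=0
First extinction: pred at step 1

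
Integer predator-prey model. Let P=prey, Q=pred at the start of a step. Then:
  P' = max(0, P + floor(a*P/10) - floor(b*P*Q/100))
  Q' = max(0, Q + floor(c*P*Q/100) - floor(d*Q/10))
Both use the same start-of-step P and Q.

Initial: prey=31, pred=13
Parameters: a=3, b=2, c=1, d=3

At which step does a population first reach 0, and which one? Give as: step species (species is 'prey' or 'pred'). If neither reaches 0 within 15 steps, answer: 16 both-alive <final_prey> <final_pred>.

Step 1: prey: 31+9-8=32; pred: 13+4-3=14
Step 2: prey: 32+9-8=33; pred: 14+4-4=14
Step 3: prey: 33+9-9=33; pred: 14+4-4=14
Steps 4-15: state stable at prey=33, pred=14 (no change)
No extinction within 15 steps

Answer: 16 both-alive 33 14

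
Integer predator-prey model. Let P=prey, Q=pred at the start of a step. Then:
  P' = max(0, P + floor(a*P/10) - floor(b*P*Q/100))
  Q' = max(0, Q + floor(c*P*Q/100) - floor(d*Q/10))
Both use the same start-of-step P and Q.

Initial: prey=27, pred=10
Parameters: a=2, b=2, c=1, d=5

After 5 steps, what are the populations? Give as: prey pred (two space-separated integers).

Step 1: prey: 27+5-5=27; pred: 10+2-5=7
Step 2: prey: 27+5-3=29; pred: 7+1-3=5
Step 3: prey: 29+5-2=32; pred: 5+1-2=4
Step 4: prey: 32+6-2=36; pred: 4+1-2=3
Step 5: prey: 36+7-2=41; pred: 3+1-1=3

Answer: 41 3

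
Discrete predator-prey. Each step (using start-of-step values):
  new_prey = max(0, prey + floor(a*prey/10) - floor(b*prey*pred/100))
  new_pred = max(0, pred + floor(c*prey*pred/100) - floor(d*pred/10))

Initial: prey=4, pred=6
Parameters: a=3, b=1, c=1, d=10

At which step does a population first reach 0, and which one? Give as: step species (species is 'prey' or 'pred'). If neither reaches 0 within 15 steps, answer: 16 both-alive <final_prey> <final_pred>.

Answer: 1 pred

Derivation:
Step 1: prey: 4+1-0=5; pred: 6+0-6=0
First extinction: pred at step 1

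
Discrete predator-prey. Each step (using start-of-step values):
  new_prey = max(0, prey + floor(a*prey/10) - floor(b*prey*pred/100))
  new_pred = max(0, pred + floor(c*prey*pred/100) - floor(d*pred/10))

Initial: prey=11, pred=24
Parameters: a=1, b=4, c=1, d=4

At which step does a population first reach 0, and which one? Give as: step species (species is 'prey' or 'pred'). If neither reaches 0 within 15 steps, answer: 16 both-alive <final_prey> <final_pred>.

Answer: 16 both-alive 1 2

Derivation:
Step 1: prey: 11+1-10=2; pred: 24+2-9=17
Step 2: prey: 2+0-1=1; pred: 17+0-6=11
Step 3: prey: 1+0-0=1; pred: 11+0-4=7
Step 4: prey: 1+0-0=1; pred: 7+0-2=5
Step 5: prey: 1+0-0=1; pred: 5+0-2=3
Step 6: prey: 1+0-0=1; pred: 3+0-1=2
Step 7: prey: 1+0-0=1; pred: 2+0-0=2
Steps 8-15: state stable at prey=1, pred=2 (no change)
No extinction within 15 steps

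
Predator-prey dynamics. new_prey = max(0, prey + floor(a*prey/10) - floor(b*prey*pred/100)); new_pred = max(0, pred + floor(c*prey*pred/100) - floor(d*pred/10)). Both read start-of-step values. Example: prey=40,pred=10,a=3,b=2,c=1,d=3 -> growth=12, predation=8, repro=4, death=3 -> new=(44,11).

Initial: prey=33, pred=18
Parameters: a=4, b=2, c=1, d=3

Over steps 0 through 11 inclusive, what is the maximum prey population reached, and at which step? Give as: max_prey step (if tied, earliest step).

Step 1: prey: 33+13-11=35; pred: 18+5-5=18
Step 2: prey: 35+14-12=37; pred: 18+6-5=19
Step 3: prey: 37+14-14=37; pred: 19+7-5=21
Step 4: prey: 37+14-15=36; pred: 21+7-6=22
Step 5: prey: 36+14-15=35; pred: 22+7-6=23
Step 6: prey: 35+14-16=33; pred: 23+8-6=25
Step 7: prey: 33+13-16=30; pred: 25+8-7=26
Step 8: prey: 30+12-15=27; pred: 26+7-7=26
Step 9: prey: 27+10-14=23; pred: 26+7-7=26
Step 10: prey: 23+9-11=21; pred: 26+5-7=24
Step 11: prey: 21+8-10=19; pred: 24+5-7=22
Max prey = 37 at step 2

Answer: 37 2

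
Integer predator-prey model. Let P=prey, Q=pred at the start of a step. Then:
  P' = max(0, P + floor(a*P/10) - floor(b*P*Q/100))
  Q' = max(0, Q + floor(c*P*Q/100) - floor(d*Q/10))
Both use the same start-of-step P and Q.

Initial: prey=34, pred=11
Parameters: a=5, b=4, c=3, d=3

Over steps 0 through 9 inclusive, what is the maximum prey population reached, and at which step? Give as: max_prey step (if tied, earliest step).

Answer: 37 1

Derivation:
Step 1: prey: 34+17-14=37; pred: 11+11-3=19
Step 2: prey: 37+18-28=27; pred: 19+21-5=35
Step 3: prey: 27+13-37=3; pred: 35+28-10=53
Step 4: prey: 3+1-6=0; pred: 53+4-15=42
Step 5: prey: 0+0-0=0; pred: 42+0-12=30
Step 6: prey: 0+0-0=0; pred: 30+0-9=21
Step 7: prey: 0+0-0=0; pred: 21+0-6=15
Step 8: prey: 0+0-0=0; pred: 15+0-4=11
Step 9: prey: 0+0-0=0; pred: 11+0-3=8
Max prey = 37 at step 1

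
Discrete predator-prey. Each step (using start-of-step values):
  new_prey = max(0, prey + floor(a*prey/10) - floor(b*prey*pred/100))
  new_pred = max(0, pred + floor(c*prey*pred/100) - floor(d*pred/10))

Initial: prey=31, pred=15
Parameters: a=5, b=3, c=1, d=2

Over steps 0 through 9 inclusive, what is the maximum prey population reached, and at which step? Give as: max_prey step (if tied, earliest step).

Step 1: prey: 31+15-13=33; pred: 15+4-3=16
Step 2: prey: 33+16-15=34; pred: 16+5-3=18
Step 3: prey: 34+17-18=33; pred: 18+6-3=21
Step 4: prey: 33+16-20=29; pred: 21+6-4=23
Step 5: prey: 29+14-20=23; pred: 23+6-4=25
Step 6: prey: 23+11-17=17; pred: 25+5-5=25
Step 7: prey: 17+8-12=13; pred: 25+4-5=24
Step 8: prey: 13+6-9=10; pred: 24+3-4=23
Step 9: prey: 10+5-6=9; pred: 23+2-4=21
Max prey = 34 at step 2

Answer: 34 2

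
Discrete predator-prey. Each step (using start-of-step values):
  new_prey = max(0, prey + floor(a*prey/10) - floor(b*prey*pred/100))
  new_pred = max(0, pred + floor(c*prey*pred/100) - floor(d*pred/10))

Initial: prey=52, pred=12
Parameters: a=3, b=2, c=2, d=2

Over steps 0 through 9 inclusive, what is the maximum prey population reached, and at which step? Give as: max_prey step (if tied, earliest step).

Step 1: prey: 52+15-12=55; pred: 12+12-2=22
Step 2: prey: 55+16-24=47; pred: 22+24-4=42
Step 3: prey: 47+14-39=22; pred: 42+39-8=73
Step 4: prey: 22+6-32=0; pred: 73+32-14=91
Step 5: prey: 0+0-0=0; pred: 91+0-18=73
Step 6: prey: 0+0-0=0; pred: 73+0-14=59
Step 7: prey: 0+0-0=0; pred: 59+0-11=48
Step 8: prey: 0+0-0=0; pred: 48+0-9=39
Step 9: prey: 0+0-0=0; pred: 39+0-7=32
Max prey = 55 at step 1

Answer: 55 1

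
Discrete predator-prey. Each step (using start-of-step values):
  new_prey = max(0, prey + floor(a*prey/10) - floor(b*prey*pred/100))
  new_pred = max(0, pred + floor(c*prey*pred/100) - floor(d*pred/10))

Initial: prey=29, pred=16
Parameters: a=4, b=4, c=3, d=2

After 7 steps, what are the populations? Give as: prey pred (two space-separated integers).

Answer: 0 17

Derivation:
Step 1: prey: 29+11-18=22; pred: 16+13-3=26
Step 2: prey: 22+8-22=8; pred: 26+17-5=38
Step 3: prey: 8+3-12=0; pred: 38+9-7=40
Step 4: prey: 0+0-0=0; pred: 40+0-8=32
Step 5: prey: 0+0-0=0; pred: 32+0-6=26
Step 6: prey: 0+0-0=0; pred: 26+0-5=21
Step 7: prey: 0+0-0=0; pred: 21+0-4=17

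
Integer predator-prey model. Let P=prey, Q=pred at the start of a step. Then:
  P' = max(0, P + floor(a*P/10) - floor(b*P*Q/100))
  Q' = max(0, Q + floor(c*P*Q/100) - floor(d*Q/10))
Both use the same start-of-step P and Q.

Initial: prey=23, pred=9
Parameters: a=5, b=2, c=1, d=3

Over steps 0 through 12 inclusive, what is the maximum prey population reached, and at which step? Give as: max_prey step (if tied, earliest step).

Answer: 101 6

Derivation:
Step 1: prey: 23+11-4=30; pred: 9+2-2=9
Step 2: prey: 30+15-5=40; pred: 9+2-2=9
Step 3: prey: 40+20-7=53; pred: 9+3-2=10
Step 4: prey: 53+26-10=69; pred: 10+5-3=12
Step 5: prey: 69+34-16=87; pred: 12+8-3=17
Step 6: prey: 87+43-29=101; pred: 17+14-5=26
Step 7: prey: 101+50-52=99; pred: 26+26-7=45
Step 8: prey: 99+49-89=59; pred: 45+44-13=76
Step 9: prey: 59+29-89=0; pred: 76+44-22=98
Step 10: prey: 0+0-0=0; pred: 98+0-29=69
Step 11: prey: 0+0-0=0; pred: 69+0-20=49
Step 12: prey: 0+0-0=0; pred: 49+0-14=35
Max prey = 101 at step 6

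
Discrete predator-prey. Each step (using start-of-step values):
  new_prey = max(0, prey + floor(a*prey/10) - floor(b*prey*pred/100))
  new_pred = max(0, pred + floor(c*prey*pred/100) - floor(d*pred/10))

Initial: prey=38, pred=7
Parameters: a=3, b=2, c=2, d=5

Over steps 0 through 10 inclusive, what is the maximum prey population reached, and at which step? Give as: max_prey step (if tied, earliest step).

Answer: 53 3

Derivation:
Step 1: prey: 38+11-5=44; pred: 7+5-3=9
Step 2: prey: 44+13-7=50; pred: 9+7-4=12
Step 3: prey: 50+15-12=53; pred: 12+12-6=18
Step 4: prey: 53+15-19=49; pred: 18+19-9=28
Step 5: prey: 49+14-27=36; pred: 28+27-14=41
Step 6: prey: 36+10-29=17; pred: 41+29-20=50
Step 7: prey: 17+5-17=5; pred: 50+17-25=42
Step 8: prey: 5+1-4=2; pred: 42+4-21=25
Step 9: prey: 2+0-1=1; pred: 25+1-12=14
Step 10: prey: 1+0-0=1; pred: 14+0-7=7
Max prey = 53 at step 3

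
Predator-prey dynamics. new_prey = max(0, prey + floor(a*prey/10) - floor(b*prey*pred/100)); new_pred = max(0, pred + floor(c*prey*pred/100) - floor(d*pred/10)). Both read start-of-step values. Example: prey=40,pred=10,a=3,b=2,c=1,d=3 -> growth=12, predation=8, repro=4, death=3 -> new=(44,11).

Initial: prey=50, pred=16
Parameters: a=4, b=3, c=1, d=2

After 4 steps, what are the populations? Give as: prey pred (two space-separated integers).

Answer: 11 30

Derivation:
Step 1: prey: 50+20-24=46; pred: 16+8-3=21
Step 2: prey: 46+18-28=36; pred: 21+9-4=26
Step 3: prey: 36+14-28=22; pred: 26+9-5=30
Step 4: prey: 22+8-19=11; pred: 30+6-6=30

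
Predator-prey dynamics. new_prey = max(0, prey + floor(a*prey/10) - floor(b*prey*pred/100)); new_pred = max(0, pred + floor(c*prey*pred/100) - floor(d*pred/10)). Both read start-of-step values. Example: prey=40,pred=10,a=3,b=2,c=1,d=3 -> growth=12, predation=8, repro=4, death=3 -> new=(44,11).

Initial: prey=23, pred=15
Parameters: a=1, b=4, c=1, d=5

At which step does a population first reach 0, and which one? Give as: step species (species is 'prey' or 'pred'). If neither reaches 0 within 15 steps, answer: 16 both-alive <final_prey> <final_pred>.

Answer: 16 both-alive 6 1

Derivation:
Step 1: prey: 23+2-13=12; pred: 15+3-7=11
Step 2: prey: 12+1-5=8; pred: 11+1-5=7
Step 3: prey: 8+0-2=6; pred: 7+0-3=4
Step 4: prey: 6+0-0=6; pred: 4+0-2=2
Step 5: prey: 6+0-0=6; pred: 2+0-1=1
Step 6: prey: 6+0-0=6; pred: 1+0-0=1
Steps 7-15: state stable at prey=6, pred=1 (no change)
No extinction within 15 steps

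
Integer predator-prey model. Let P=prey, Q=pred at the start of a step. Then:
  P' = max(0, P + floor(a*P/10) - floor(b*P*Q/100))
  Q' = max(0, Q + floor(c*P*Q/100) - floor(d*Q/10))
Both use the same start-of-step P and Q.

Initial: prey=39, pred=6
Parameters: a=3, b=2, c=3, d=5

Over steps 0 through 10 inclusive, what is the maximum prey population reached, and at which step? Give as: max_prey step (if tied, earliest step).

Step 1: prey: 39+11-4=46; pred: 6+7-3=10
Step 2: prey: 46+13-9=50; pred: 10+13-5=18
Step 3: prey: 50+15-18=47; pred: 18+27-9=36
Step 4: prey: 47+14-33=28; pred: 36+50-18=68
Step 5: prey: 28+8-38=0; pred: 68+57-34=91
Step 6: prey: 0+0-0=0; pred: 91+0-45=46
Step 7: prey: 0+0-0=0; pred: 46+0-23=23
Step 8: prey: 0+0-0=0; pred: 23+0-11=12
Step 9: prey: 0+0-0=0; pred: 12+0-6=6
Step 10: prey: 0+0-0=0; pred: 6+0-3=3
Max prey = 50 at step 2

Answer: 50 2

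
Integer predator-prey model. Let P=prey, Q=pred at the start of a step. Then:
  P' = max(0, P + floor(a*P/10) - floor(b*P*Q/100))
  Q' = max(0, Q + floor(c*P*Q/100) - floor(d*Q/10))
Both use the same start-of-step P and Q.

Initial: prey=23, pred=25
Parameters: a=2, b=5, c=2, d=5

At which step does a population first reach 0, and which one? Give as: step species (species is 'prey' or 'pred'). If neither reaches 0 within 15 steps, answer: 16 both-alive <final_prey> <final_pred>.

Answer: 1 prey

Derivation:
Step 1: prey: 23+4-28=0; pred: 25+11-12=24
First extinction: prey at step 1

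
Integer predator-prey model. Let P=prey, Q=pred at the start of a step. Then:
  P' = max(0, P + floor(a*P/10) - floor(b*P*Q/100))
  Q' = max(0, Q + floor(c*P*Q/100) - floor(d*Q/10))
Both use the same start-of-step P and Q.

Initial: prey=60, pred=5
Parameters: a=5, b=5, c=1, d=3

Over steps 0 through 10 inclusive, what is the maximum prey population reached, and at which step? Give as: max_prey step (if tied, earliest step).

Answer: 86 2

Derivation:
Step 1: prey: 60+30-15=75; pred: 5+3-1=7
Step 2: prey: 75+37-26=86; pred: 7+5-2=10
Step 3: prey: 86+43-43=86; pred: 10+8-3=15
Step 4: prey: 86+43-64=65; pred: 15+12-4=23
Step 5: prey: 65+32-74=23; pred: 23+14-6=31
Step 6: prey: 23+11-35=0; pred: 31+7-9=29
Step 7: prey: 0+0-0=0; pred: 29+0-8=21
Step 8: prey: 0+0-0=0; pred: 21+0-6=15
Step 9: prey: 0+0-0=0; pred: 15+0-4=11
Step 10: prey: 0+0-0=0; pred: 11+0-3=8
Max prey = 86 at step 2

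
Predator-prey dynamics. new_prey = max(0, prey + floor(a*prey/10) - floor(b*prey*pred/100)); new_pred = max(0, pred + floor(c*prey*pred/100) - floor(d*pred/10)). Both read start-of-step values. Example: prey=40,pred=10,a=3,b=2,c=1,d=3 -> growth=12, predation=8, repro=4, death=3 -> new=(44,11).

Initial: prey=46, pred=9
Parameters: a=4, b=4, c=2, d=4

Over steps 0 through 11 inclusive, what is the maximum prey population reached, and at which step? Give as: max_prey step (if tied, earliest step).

Step 1: prey: 46+18-16=48; pred: 9+8-3=14
Step 2: prey: 48+19-26=41; pred: 14+13-5=22
Step 3: prey: 41+16-36=21; pred: 22+18-8=32
Step 4: prey: 21+8-26=3; pred: 32+13-12=33
Step 5: prey: 3+1-3=1; pred: 33+1-13=21
Step 6: prey: 1+0-0=1; pred: 21+0-8=13
Step 7: prey: 1+0-0=1; pred: 13+0-5=8
Step 8: prey: 1+0-0=1; pred: 8+0-3=5
Step 9: prey: 1+0-0=1; pred: 5+0-2=3
Step 10: prey: 1+0-0=1; pred: 3+0-1=2
Step 11: prey: 1+0-0=1; pred: 2+0-0=2
Max prey = 48 at step 1

Answer: 48 1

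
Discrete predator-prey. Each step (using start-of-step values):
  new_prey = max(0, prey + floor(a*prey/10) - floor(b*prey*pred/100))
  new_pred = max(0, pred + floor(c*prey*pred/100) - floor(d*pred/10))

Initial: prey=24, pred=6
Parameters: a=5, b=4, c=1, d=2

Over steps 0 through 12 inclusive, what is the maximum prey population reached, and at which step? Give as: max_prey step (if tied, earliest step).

Step 1: prey: 24+12-5=31; pred: 6+1-1=6
Step 2: prey: 31+15-7=39; pred: 6+1-1=6
Step 3: prey: 39+19-9=49; pred: 6+2-1=7
Step 4: prey: 49+24-13=60; pred: 7+3-1=9
Step 5: prey: 60+30-21=69; pred: 9+5-1=13
Step 6: prey: 69+34-35=68; pred: 13+8-2=19
Step 7: prey: 68+34-51=51; pred: 19+12-3=28
Step 8: prey: 51+25-57=19; pred: 28+14-5=37
Step 9: prey: 19+9-28=0; pred: 37+7-7=37
Step 10: prey: 0+0-0=0; pred: 37+0-7=30
Step 11: prey: 0+0-0=0; pred: 30+0-6=24
Step 12: prey: 0+0-0=0; pred: 24+0-4=20
Max prey = 69 at step 5

Answer: 69 5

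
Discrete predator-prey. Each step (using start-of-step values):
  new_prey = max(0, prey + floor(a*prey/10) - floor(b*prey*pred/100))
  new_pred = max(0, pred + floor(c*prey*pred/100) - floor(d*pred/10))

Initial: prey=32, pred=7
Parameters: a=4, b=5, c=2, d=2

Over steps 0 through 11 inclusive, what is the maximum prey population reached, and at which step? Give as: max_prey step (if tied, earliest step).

Step 1: prey: 32+12-11=33; pred: 7+4-1=10
Step 2: prey: 33+13-16=30; pred: 10+6-2=14
Step 3: prey: 30+12-21=21; pred: 14+8-2=20
Step 4: prey: 21+8-21=8; pred: 20+8-4=24
Step 5: prey: 8+3-9=2; pred: 24+3-4=23
Step 6: prey: 2+0-2=0; pred: 23+0-4=19
Step 7: prey: 0+0-0=0; pred: 19+0-3=16
Step 8: prey: 0+0-0=0; pred: 16+0-3=13
Step 9: prey: 0+0-0=0; pred: 13+0-2=11
Step 10: prey: 0+0-0=0; pred: 11+0-2=9
Step 11: prey: 0+0-0=0; pred: 9+0-1=8
Max prey = 33 at step 1

Answer: 33 1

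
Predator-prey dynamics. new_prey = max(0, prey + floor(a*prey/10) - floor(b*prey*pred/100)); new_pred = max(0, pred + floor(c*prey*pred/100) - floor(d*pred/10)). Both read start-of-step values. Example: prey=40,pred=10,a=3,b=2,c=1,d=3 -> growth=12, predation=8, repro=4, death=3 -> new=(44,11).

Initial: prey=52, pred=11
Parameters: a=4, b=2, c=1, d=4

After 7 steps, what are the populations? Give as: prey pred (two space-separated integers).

Step 1: prey: 52+20-11=61; pred: 11+5-4=12
Step 2: prey: 61+24-14=71; pred: 12+7-4=15
Step 3: prey: 71+28-21=78; pred: 15+10-6=19
Step 4: prey: 78+31-29=80; pred: 19+14-7=26
Step 5: prey: 80+32-41=71; pred: 26+20-10=36
Step 6: prey: 71+28-51=48; pred: 36+25-14=47
Step 7: prey: 48+19-45=22; pred: 47+22-18=51

Answer: 22 51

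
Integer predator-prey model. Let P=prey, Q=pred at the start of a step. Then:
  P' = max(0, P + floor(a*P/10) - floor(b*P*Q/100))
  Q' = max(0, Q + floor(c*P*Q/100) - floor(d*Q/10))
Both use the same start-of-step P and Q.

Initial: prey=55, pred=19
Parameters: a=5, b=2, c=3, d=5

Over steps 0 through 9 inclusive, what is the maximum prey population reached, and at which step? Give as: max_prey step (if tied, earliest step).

Step 1: prey: 55+27-20=62; pred: 19+31-9=41
Step 2: prey: 62+31-50=43; pred: 41+76-20=97
Step 3: prey: 43+21-83=0; pred: 97+125-48=174
Step 4: prey: 0+0-0=0; pred: 174+0-87=87
Step 5: prey: 0+0-0=0; pred: 87+0-43=44
Step 6: prey: 0+0-0=0; pred: 44+0-22=22
Step 7: prey: 0+0-0=0; pred: 22+0-11=11
Step 8: prey: 0+0-0=0; pred: 11+0-5=6
Step 9: prey: 0+0-0=0; pred: 6+0-3=3
Max prey = 62 at step 1

Answer: 62 1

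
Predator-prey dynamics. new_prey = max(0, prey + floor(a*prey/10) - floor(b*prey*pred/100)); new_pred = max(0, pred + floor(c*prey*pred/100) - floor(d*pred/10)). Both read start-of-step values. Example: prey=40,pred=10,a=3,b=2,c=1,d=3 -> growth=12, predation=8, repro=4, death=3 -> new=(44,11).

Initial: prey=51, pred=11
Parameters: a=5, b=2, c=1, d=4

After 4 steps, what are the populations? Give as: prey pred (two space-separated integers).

Answer: 107 33

Derivation:
Step 1: prey: 51+25-11=65; pred: 11+5-4=12
Step 2: prey: 65+32-15=82; pred: 12+7-4=15
Step 3: prey: 82+41-24=99; pred: 15+12-6=21
Step 4: prey: 99+49-41=107; pred: 21+20-8=33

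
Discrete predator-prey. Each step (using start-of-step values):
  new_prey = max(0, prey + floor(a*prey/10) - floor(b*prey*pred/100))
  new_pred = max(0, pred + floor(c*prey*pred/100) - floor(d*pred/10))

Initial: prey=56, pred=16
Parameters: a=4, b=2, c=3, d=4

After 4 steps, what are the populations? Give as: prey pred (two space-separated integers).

Answer: 0 98

Derivation:
Step 1: prey: 56+22-17=61; pred: 16+26-6=36
Step 2: prey: 61+24-43=42; pred: 36+65-14=87
Step 3: prey: 42+16-73=0; pred: 87+109-34=162
Step 4: prey: 0+0-0=0; pred: 162+0-64=98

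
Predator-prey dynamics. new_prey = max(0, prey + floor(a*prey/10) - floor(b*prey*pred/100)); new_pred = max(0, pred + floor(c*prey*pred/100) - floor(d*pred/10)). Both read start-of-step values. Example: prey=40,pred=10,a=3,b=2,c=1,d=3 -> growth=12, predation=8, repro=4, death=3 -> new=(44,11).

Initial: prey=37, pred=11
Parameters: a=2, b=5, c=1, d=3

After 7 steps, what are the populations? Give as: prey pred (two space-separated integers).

Step 1: prey: 37+7-20=24; pred: 11+4-3=12
Step 2: prey: 24+4-14=14; pred: 12+2-3=11
Step 3: prey: 14+2-7=9; pred: 11+1-3=9
Step 4: prey: 9+1-4=6; pred: 9+0-2=7
Step 5: prey: 6+1-2=5; pred: 7+0-2=5
Step 6: prey: 5+1-1=5; pred: 5+0-1=4
Step 7: prey: 5+1-1=5; pred: 4+0-1=3

Answer: 5 3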